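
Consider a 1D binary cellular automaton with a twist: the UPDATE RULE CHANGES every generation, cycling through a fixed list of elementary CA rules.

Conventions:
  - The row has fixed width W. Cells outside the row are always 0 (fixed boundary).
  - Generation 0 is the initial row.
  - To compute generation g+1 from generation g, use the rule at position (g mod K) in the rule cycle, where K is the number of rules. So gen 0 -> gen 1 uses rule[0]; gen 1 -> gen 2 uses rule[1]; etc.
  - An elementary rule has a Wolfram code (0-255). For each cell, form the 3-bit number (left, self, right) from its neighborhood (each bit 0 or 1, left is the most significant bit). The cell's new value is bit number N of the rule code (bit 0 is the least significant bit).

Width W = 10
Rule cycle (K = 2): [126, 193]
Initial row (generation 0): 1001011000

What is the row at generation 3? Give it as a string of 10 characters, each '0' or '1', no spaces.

Answer: 1100000111

Derivation:
Gen 0: 1001011000
Gen 1 (rule 126): 1111111100
Gen 2 (rule 193): 0111111101
Gen 3 (rule 126): 1100000111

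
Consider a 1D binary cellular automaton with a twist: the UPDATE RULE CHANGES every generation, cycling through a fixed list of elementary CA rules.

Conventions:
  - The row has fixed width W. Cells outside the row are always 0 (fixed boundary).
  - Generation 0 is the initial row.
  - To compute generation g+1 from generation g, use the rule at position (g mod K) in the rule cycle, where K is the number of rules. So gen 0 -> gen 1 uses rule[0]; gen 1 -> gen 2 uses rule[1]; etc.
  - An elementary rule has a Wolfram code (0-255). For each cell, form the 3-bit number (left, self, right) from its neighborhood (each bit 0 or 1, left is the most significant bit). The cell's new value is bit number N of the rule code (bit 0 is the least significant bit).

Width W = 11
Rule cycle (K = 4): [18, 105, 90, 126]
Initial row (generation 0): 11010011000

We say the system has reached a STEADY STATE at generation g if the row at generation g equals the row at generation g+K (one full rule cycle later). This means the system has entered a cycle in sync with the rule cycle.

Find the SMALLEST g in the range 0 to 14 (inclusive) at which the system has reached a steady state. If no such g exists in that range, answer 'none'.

Answer: none

Derivation:
Gen 0: 11010011000
Gen 1 (rule 18): 00001100100
Gen 2 (rule 105): 11101100001
Gen 3 (rule 90): 10101110010
Gen 4 (rule 126): 11111011111
Gen 5 (rule 18): 00000000000
Gen 6 (rule 105): 11111111111
Gen 7 (rule 90): 10000000001
Gen 8 (rule 126): 11000000011
Gen 9 (rule 18): 00100000100
Gen 10 (rule 105): 10001110001
Gen 11 (rule 90): 01011011010
Gen 12 (rule 126): 11111111111
Gen 13 (rule 18): 00000000000
Gen 14 (rule 105): 11111111111
Gen 15 (rule 90): 10000000001
Gen 16 (rule 126): 11000000011
Gen 17 (rule 18): 00100000100
Gen 18 (rule 105): 10001110001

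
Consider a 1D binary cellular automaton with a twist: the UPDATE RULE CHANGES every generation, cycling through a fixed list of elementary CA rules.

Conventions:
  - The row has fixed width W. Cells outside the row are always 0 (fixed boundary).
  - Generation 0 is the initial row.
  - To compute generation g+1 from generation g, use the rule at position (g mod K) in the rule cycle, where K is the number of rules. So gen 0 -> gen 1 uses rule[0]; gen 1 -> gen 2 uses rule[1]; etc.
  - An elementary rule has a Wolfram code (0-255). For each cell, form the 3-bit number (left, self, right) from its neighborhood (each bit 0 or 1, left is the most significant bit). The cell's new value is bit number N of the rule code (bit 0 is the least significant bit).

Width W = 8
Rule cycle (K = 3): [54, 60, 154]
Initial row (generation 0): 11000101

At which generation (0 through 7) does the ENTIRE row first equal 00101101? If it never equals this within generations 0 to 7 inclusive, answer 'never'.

Gen 0: 11000101
Gen 1 (rule 54): 00101111
Gen 2 (rule 60): 00111000
Gen 3 (rule 154): 01110100
Gen 4 (rule 54): 10001110
Gen 5 (rule 60): 11001001
Gen 6 (rule 154): 10110110
Gen 7 (rule 54): 11001001

Answer: never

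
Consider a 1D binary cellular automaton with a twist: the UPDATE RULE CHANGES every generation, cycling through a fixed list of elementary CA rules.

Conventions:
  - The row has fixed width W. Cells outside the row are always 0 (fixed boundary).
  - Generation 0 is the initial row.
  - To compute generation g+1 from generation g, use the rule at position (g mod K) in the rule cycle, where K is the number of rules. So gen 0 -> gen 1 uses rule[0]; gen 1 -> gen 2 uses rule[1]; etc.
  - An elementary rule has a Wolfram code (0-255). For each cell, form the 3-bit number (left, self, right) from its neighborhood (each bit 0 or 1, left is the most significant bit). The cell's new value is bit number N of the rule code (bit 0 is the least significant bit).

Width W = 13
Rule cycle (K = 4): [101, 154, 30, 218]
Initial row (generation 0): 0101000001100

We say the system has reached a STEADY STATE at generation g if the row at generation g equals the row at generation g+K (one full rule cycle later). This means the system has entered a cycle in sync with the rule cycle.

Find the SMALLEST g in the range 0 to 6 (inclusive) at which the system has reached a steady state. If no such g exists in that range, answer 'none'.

Gen 0: 0101000001100
Gen 1 (rule 101): 0111011100101
Gen 2 (rule 154): 1110011011000
Gen 3 (rule 30): 1001110010100
Gen 4 (rule 218): 0111111100010
Gen 5 (rule 101): 0000000101010
Gen 6 (rule 154): 0000001000001
Gen 7 (rule 30): 0000011100011
Gen 8 (rule 218): 0000111110111
Gen 9 (rule 101): 1110000011001
Gen 10 (rule 154): 1101000110110

Answer: none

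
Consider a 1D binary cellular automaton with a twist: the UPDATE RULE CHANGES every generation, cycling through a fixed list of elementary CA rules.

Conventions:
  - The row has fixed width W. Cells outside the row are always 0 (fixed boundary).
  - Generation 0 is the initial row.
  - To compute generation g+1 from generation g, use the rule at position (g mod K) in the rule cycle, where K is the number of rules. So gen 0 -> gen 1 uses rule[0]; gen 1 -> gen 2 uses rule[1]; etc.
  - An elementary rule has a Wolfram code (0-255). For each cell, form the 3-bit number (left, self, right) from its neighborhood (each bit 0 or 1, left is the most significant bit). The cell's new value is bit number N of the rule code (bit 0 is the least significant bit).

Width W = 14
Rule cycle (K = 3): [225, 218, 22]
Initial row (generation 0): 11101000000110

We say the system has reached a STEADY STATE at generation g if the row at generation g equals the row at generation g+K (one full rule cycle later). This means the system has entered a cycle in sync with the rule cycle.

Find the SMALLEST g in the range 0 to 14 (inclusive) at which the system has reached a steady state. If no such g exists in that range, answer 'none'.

Answer: 3

Derivation:
Gen 0: 11101000000110
Gen 1 (rule 225): 01110011110010
Gen 2 (rule 218): 11111111111101
Gen 3 (rule 22): 00000000000001
Gen 4 (rule 225): 11111111111100
Gen 5 (rule 218): 11111111111110
Gen 6 (rule 22): 00000000000001
Gen 7 (rule 225): 11111111111100
Gen 8 (rule 218): 11111111111110
Gen 9 (rule 22): 00000000000001
Gen 10 (rule 225): 11111111111100
Gen 11 (rule 218): 11111111111110
Gen 12 (rule 22): 00000000000001
Gen 13 (rule 225): 11111111111100
Gen 14 (rule 218): 11111111111110
Gen 15 (rule 22): 00000000000001
Gen 16 (rule 225): 11111111111100
Gen 17 (rule 218): 11111111111110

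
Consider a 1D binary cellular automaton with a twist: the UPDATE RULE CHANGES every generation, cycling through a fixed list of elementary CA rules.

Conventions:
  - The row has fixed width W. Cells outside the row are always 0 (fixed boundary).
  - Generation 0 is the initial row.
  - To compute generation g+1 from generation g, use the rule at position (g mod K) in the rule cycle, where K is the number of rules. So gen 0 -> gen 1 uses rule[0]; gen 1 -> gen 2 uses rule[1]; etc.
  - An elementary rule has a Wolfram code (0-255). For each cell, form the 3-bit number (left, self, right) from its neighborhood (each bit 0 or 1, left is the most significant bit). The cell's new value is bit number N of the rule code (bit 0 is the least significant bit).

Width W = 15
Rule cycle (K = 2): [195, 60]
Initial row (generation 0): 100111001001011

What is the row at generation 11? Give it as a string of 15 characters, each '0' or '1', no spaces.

Answer: 110110101011001

Derivation:
Gen 0: 100111001001011
Gen 1 (rule 195): 001011010010001
Gen 2 (rule 60): 001110111011001
Gen 3 (rule 195): 110110011001010
Gen 4 (rule 60): 101101010101111
Gen 5 (rule 195): 000100000000111
Gen 6 (rule 60): 000110000000100
Gen 7 (rule 195): 111010111111001
Gen 8 (rule 60): 100111100000101
Gen 9 (rule 195): 001011101111000
Gen 10 (rule 60): 001110011000100
Gen 11 (rule 195): 110110101011001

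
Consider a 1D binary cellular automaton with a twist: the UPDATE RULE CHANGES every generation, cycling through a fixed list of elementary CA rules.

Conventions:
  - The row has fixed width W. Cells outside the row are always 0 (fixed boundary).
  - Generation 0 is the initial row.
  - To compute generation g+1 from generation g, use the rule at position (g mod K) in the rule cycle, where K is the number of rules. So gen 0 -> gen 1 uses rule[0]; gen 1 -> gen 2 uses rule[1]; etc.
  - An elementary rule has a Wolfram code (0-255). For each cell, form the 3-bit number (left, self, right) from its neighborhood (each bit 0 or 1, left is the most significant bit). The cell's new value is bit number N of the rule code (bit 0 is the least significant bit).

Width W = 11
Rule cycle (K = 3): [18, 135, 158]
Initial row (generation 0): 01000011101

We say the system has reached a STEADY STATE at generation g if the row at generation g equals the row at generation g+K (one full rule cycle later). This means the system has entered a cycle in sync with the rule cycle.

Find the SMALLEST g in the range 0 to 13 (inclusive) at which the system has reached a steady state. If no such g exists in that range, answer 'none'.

Answer: 7

Derivation:
Gen 0: 01000011101
Gen 1 (rule 18): 10100100000
Gen 2 (rule 135): 10101101111
Gen 3 (rule 158): 10101001110
Gen 4 (rule 18): 00000110001
Gen 5 (rule 135): 11111000111
Gen 6 (rule 158): 11110101110
Gen 7 (rule 18): 00000000001
Gen 8 (rule 135): 11111111111
Gen 9 (rule 158): 11111111110
Gen 10 (rule 18): 00000000001
Gen 11 (rule 135): 11111111111
Gen 12 (rule 158): 11111111110
Gen 13 (rule 18): 00000000001
Gen 14 (rule 135): 11111111111
Gen 15 (rule 158): 11111111110
Gen 16 (rule 18): 00000000001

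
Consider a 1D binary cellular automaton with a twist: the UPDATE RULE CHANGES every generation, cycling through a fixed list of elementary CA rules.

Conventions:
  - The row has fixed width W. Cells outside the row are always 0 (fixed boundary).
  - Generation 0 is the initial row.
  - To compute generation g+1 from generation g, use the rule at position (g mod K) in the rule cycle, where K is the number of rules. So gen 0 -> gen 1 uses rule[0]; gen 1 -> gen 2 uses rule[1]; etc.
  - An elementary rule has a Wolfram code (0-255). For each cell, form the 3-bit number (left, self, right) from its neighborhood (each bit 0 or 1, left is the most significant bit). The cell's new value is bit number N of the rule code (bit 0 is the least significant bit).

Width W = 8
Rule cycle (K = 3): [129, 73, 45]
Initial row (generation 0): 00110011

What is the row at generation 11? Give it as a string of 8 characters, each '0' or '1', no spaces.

Gen 0: 00110011
Gen 1 (rule 129): 10000000
Gen 2 (rule 73): 00111111
Gen 3 (rule 45): 10100000
Gen 4 (rule 129): 00001111
Gen 5 (rule 73): 11101001
Gen 6 (rule 45): 10011001
Gen 7 (rule 129): 00000000
Gen 8 (rule 73): 11111111
Gen 9 (rule 45): 10000000
Gen 10 (rule 129): 00111111
Gen 11 (rule 73): 10100001

Answer: 10100001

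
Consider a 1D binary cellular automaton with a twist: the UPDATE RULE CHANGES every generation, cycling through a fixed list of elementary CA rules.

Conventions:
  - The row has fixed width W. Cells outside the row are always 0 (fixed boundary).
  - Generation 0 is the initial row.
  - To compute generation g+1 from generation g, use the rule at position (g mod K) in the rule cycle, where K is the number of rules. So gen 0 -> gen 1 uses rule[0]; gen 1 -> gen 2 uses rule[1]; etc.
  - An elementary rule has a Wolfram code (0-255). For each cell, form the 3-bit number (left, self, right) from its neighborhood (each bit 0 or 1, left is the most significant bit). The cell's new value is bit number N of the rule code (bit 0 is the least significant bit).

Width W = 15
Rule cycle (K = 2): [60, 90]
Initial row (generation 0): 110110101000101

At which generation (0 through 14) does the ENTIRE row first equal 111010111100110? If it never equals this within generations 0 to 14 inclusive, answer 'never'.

Answer: 6

Derivation:
Gen 0: 110110101000101
Gen 1 (rule 60): 101101111100111
Gen 2 (rule 90): 001101000111101
Gen 3 (rule 60): 001011100100011
Gen 4 (rule 90): 010010111010111
Gen 5 (rule 60): 011011100111100
Gen 6 (rule 90): 111010111100110
Gen 7 (rule 60): 100111100010101
Gen 8 (rule 90): 011100110100000
Gen 9 (rule 60): 010010101110000
Gen 10 (rule 90): 101100001011000
Gen 11 (rule 60): 111010001110100
Gen 12 (rule 90): 101001011010010
Gen 13 (rule 60): 111101110111011
Gen 14 (rule 90): 100101010101011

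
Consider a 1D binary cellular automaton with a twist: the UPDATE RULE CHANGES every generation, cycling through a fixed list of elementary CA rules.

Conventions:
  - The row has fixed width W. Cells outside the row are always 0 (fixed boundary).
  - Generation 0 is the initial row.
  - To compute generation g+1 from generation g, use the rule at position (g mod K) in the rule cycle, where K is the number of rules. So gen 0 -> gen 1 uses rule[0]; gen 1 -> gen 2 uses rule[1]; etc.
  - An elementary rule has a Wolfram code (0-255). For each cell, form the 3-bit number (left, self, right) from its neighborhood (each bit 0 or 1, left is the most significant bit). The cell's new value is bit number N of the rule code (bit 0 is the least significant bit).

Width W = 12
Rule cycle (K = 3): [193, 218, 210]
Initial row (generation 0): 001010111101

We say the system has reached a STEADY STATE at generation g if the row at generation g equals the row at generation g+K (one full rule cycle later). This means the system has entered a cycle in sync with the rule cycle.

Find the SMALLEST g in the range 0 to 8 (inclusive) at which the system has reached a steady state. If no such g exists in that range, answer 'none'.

Answer: none

Derivation:
Gen 0: 001010111101
Gen 1 (rule 193): 100000011100
Gen 2 (rule 218): 010000111110
Gen 3 (rule 210): 101001011111
Gen 4 (rule 193): 000000001111
Gen 5 (rule 218): 000000011111
Gen 6 (rule 210): 000000101111
Gen 7 (rule 193): 111110000111
Gen 8 (rule 218): 111111001111
Gen 9 (rule 210): 011111110111
Gen 10 (rule 193): 001111110011
Gen 11 (rule 218): 011111111111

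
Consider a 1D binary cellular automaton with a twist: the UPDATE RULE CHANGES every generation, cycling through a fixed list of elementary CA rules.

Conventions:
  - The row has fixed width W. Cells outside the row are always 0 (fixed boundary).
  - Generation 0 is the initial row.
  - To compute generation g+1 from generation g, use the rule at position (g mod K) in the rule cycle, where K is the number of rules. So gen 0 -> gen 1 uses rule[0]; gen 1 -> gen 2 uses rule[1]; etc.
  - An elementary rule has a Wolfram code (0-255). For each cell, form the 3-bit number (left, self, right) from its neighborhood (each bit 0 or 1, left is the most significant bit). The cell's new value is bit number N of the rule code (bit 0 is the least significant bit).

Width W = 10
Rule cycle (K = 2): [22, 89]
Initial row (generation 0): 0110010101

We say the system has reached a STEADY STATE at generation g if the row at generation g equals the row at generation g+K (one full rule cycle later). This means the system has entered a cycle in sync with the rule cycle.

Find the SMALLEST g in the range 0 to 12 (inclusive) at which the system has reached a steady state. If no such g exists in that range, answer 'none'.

Answer: 11

Derivation:
Gen 0: 0110010101
Gen 1 (rule 22): 1001110101
Gen 2 (rule 89): 0101010000
Gen 3 (rule 22): 1101011000
Gen 4 (rule 89): 1100011111
Gen 5 (rule 22): 0010100000
Gen 6 (rule 89): 1000011111
Gen 7 (rule 22): 1100100000
Gen 8 (rule 89): 1110011111
Gen 9 (rule 22): 0001100000
Gen 10 (rule 89): 1101111111
Gen 11 (rule 22): 0000000000
Gen 12 (rule 89): 1111111111
Gen 13 (rule 22): 0000000000
Gen 14 (rule 89): 1111111111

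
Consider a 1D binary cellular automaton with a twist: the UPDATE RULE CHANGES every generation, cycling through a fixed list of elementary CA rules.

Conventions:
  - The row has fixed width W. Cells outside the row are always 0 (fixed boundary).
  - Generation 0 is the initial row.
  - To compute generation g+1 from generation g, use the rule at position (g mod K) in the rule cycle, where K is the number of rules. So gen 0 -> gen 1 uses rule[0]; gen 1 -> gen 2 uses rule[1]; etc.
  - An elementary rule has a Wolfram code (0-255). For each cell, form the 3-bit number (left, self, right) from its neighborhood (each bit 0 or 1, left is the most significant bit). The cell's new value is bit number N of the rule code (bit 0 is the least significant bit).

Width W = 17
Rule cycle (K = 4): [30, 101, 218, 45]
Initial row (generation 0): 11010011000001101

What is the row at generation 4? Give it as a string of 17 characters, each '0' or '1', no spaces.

Gen 0: 11010011000001101
Gen 1 (rule 30): 10011110100011001
Gen 2 (rule 101): 10000011101001001
Gen 3 (rule 218): 01000111100110110
Gen 4 (rule 45): 01010100000101100

Answer: 01010100000101100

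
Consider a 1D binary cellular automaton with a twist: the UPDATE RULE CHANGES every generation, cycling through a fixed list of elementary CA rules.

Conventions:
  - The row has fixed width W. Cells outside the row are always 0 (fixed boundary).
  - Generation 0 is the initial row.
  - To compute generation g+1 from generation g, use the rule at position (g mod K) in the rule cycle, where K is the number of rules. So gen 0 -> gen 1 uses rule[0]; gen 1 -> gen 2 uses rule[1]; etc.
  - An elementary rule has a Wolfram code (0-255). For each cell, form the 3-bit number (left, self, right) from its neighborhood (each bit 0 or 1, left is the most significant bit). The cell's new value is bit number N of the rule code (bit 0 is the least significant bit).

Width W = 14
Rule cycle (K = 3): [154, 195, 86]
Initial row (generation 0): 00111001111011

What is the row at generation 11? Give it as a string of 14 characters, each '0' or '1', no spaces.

Gen 0: 00111001111011
Gen 1 (rule 154): 01110111110010
Gen 2 (rule 195): 10110011110100
Gen 3 (rule 86): 10011100010110
Gen 4 (rule 154): 01111010100101
Gen 5 (rule 195): 10111000001000
Gen 6 (rule 86): 10001100011100
Gen 7 (rule 154): 01011010111010
Gen 8 (rule 195): 10001000011000
Gen 9 (rule 86): 11011100101100
Gen 10 (rule 154): 10011011001010
Gen 11 (rule 195): 00101001010000

Answer: 00101001010000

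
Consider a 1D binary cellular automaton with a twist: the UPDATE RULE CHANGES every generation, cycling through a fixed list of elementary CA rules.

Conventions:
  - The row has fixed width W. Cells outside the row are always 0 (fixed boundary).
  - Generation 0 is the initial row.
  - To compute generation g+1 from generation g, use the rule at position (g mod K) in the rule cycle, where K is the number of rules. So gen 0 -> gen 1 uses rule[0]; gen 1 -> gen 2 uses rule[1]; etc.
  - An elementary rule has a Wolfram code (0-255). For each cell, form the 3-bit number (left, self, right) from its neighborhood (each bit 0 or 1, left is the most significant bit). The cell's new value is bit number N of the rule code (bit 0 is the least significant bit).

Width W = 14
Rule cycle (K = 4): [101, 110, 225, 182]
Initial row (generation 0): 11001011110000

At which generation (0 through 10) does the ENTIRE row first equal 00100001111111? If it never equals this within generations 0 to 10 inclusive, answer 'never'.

Gen 0: 11001011110000
Gen 1 (rule 101): 01001100010111
Gen 2 (rule 110): 11011100111101
Gen 3 (rule 225): 01101100011110
Gen 4 (rule 182): 10010010101101
Gen 5 (rule 101): 10010011110111
Gen 6 (rule 110): 10110110011101
Gen 7 (rule 225): 01011010001110
Gen 8 (rule 182): 11100111010101
Gen 9 (rule 101): 00100001111111
Gen 10 (rule 110): 01100011000001

Answer: 9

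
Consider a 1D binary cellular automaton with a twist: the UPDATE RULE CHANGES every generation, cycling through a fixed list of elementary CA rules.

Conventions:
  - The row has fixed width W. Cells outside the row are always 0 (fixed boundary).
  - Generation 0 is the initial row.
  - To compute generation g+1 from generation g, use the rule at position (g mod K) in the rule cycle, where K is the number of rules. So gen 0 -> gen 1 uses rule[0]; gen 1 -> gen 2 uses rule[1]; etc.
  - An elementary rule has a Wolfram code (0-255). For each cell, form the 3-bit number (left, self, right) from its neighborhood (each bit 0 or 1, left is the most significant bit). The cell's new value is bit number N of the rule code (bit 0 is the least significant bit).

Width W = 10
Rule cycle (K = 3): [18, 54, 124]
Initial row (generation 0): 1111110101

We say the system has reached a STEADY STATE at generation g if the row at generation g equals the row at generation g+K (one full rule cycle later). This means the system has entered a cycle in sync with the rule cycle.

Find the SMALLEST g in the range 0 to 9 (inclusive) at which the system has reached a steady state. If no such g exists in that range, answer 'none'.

Answer: 1

Derivation:
Gen 0: 1111110101
Gen 1 (rule 18): 0000000000
Gen 2 (rule 54): 0000000000
Gen 3 (rule 124): 0000000000
Gen 4 (rule 18): 0000000000
Gen 5 (rule 54): 0000000000
Gen 6 (rule 124): 0000000000
Gen 7 (rule 18): 0000000000
Gen 8 (rule 54): 0000000000
Gen 9 (rule 124): 0000000000
Gen 10 (rule 18): 0000000000
Gen 11 (rule 54): 0000000000
Gen 12 (rule 124): 0000000000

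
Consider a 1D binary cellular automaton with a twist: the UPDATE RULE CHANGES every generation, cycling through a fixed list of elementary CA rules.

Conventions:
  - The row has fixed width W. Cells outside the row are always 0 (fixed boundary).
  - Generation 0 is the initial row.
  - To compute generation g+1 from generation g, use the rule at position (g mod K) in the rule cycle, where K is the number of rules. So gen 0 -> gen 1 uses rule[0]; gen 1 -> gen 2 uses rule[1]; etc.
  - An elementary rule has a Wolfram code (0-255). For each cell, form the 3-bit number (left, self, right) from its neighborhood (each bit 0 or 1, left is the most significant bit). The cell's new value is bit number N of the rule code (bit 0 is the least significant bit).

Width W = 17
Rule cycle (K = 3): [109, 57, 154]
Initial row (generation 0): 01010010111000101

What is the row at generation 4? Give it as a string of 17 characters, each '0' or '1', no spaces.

Gen 0: 01010010111000101
Gen 1 (rule 109): 01110011101010111
Gen 2 (rule 57): 01001010010101100
Gen 3 (rule 154): 10110001100001010
Gen 4 (rule 109): 11110101101101110

Answer: 11110101101101110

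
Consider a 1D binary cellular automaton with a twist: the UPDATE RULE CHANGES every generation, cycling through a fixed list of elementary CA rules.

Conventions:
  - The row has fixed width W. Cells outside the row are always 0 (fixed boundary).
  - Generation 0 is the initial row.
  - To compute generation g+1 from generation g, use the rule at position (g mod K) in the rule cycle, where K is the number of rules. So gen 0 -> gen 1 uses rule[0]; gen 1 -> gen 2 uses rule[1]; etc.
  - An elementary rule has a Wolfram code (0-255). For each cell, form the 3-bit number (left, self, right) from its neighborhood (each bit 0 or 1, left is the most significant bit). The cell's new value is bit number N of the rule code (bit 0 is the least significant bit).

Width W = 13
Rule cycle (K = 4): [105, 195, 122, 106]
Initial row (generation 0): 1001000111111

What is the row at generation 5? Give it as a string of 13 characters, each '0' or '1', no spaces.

Answer: 1101011100001

Derivation:
Gen 0: 1001000111111
Gen 1 (rule 105): 0000010100001
Gen 2 (rule 195): 1111100001110
Gen 3 (rule 122): 1000110011011
Gen 4 (rule 106): 0001110111111
Gen 5 (rule 105): 1101011100001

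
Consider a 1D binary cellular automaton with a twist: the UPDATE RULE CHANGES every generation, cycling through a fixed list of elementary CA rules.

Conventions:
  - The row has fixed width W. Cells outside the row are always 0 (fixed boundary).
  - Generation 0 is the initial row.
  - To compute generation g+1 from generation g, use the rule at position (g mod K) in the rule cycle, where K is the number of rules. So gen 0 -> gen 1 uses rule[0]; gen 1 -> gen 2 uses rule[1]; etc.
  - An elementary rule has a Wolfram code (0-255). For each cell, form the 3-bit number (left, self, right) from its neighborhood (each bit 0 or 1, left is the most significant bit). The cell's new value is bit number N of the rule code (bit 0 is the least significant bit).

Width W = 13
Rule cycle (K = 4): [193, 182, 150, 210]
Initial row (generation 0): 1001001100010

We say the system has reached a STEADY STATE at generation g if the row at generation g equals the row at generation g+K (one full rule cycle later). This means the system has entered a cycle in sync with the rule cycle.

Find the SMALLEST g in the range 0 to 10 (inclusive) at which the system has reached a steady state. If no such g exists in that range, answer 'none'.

Gen 0: 1001001100010
Gen 1 (rule 193): 0000000101000
Gen 2 (rule 182): 0000001111100
Gen 3 (rule 150): 0000010111010
Gen 4 (rule 210): 0000100011001
Gen 5 (rule 193): 1110001001000
Gen 6 (rule 182): 0101011111100
Gen 7 (rule 150): 1101001111010
Gen 8 (rule 210): 0100110111001
Gen 9 (rule 193): 0000010011000
Gen 10 (rule 182): 0000111100100
Gen 11 (rule 150): 0001011011110
Gen 12 (rule 210): 0010001001111
Gen 13 (rule 193): 1000100000111
Gen 14 (rule 182): 1101110001010

Answer: none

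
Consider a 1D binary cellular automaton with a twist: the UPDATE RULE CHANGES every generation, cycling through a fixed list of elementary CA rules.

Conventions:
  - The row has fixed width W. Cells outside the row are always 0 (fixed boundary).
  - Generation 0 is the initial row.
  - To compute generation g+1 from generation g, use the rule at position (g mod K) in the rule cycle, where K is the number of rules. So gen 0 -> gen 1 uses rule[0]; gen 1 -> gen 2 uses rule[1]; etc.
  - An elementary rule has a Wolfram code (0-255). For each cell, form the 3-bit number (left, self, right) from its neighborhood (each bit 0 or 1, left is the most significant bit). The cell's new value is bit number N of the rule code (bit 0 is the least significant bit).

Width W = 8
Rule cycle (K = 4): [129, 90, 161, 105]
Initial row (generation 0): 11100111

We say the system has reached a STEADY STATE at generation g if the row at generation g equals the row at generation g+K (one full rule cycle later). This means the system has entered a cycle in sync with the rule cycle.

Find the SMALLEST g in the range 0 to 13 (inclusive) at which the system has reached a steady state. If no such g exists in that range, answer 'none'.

Answer: 3

Derivation:
Gen 0: 11100111
Gen 1 (rule 129): 01000010
Gen 2 (rule 90): 10100101
Gen 3 (rule 161): 01000010
Gen 4 (rule 105): 00011000
Gen 5 (rule 129): 11000011
Gen 6 (rule 90): 11100111
Gen 7 (rule 161): 01000010
Gen 8 (rule 105): 00011000
Gen 9 (rule 129): 11000011
Gen 10 (rule 90): 11100111
Gen 11 (rule 161): 01000010
Gen 12 (rule 105): 00011000
Gen 13 (rule 129): 11000011
Gen 14 (rule 90): 11100111
Gen 15 (rule 161): 01000010
Gen 16 (rule 105): 00011000
Gen 17 (rule 129): 11000011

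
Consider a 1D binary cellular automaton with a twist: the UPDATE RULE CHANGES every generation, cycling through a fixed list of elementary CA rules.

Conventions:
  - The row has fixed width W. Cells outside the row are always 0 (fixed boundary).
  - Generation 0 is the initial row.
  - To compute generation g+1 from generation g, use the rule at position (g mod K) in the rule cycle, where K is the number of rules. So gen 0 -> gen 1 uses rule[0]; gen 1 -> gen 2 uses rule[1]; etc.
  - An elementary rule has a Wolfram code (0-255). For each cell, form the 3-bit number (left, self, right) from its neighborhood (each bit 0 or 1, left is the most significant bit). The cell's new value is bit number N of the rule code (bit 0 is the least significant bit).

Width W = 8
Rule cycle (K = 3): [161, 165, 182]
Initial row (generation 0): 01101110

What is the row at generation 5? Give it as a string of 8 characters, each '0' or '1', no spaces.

Answer: 10011101

Derivation:
Gen 0: 01101110
Gen 1 (rule 161): 00010100
Gen 2 (rule 165): 11011101
Gen 3 (rule 182): 00101011
Gen 4 (rule 161): 10010100
Gen 5 (rule 165): 10011101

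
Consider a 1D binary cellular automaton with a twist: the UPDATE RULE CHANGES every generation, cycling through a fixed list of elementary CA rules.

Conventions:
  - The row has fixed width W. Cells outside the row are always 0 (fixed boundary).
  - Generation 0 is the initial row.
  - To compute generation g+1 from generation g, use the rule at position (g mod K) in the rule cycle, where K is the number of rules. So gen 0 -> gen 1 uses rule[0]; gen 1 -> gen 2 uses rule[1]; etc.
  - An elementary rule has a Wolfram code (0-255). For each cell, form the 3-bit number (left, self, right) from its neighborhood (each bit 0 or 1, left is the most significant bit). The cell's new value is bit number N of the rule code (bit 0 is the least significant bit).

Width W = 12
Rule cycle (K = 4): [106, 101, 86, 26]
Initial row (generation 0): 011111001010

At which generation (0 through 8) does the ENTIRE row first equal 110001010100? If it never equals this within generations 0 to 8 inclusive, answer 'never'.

Answer: 1

Derivation:
Gen 0: 011111001010
Gen 1 (rule 106): 110001010100
Gen 2 (rule 101): 010101111101
Gen 3 (rule 86): 110100000101
Gen 4 (rule 26): 100010001000
Gen 5 (rule 106): 000100010000
Gen 6 (rule 101): 110101010111
Gen 7 (rule 86): 010101010001
Gen 8 (rule 26): 100000001010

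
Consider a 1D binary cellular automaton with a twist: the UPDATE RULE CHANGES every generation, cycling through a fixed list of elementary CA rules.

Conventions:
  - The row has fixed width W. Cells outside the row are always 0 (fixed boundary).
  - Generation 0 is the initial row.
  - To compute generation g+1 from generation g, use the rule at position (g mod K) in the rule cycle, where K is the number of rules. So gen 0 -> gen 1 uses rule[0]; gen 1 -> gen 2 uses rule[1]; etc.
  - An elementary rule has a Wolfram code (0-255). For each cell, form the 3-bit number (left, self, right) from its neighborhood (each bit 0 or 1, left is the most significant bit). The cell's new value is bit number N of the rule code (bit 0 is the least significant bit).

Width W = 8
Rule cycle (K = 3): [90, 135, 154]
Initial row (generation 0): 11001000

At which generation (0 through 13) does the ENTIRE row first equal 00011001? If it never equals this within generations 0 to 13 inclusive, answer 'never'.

Gen 0: 11001000
Gen 1 (rule 90): 11110100
Gen 2 (rule 135): 01100101
Gen 3 (rule 154): 11011000
Gen 4 (rule 90): 11011100
Gen 5 (rule 135): 00001001
Gen 6 (rule 154): 00010110
Gen 7 (rule 90): 00100111
Gen 8 (rule 135): 11101010
Gen 9 (rule 154): 11000001
Gen 10 (rule 90): 11100010
Gen 11 (rule 135): 01001110
Gen 12 (rule 154): 10111101
Gen 13 (rule 90): 00100100

Answer: never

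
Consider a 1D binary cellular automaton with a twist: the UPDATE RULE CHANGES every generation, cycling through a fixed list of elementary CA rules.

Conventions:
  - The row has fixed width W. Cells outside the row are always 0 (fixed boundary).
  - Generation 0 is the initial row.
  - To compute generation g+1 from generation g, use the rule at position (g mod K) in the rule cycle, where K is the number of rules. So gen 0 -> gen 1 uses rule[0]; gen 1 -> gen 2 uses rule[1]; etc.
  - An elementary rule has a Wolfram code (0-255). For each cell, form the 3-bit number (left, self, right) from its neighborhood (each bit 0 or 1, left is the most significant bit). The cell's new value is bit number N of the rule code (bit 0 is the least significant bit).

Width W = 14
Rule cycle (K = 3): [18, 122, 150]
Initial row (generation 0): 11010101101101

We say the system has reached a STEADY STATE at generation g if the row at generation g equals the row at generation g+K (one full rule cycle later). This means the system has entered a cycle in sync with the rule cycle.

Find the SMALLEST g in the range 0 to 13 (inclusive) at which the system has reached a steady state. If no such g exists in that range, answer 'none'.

Answer: 1

Derivation:
Gen 0: 11010101101101
Gen 1 (rule 18): 00000000000000
Gen 2 (rule 122): 00000000000000
Gen 3 (rule 150): 00000000000000
Gen 4 (rule 18): 00000000000000
Gen 5 (rule 122): 00000000000000
Gen 6 (rule 150): 00000000000000
Gen 7 (rule 18): 00000000000000
Gen 8 (rule 122): 00000000000000
Gen 9 (rule 150): 00000000000000
Gen 10 (rule 18): 00000000000000
Gen 11 (rule 122): 00000000000000
Gen 12 (rule 150): 00000000000000
Gen 13 (rule 18): 00000000000000
Gen 14 (rule 122): 00000000000000
Gen 15 (rule 150): 00000000000000
Gen 16 (rule 18): 00000000000000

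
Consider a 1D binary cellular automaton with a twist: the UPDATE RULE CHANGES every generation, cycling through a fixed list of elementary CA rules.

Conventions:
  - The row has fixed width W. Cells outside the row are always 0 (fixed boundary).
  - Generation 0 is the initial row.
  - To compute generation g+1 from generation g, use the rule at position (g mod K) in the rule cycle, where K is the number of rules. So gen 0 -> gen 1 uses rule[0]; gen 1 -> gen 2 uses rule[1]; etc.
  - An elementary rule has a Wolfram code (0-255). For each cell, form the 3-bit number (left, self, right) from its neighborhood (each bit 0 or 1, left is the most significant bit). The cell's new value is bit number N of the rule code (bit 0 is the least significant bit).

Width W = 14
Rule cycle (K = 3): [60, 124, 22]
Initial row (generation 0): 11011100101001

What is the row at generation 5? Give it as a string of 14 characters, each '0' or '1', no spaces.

Answer: 00000000011110

Derivation:
Gen 0: 11011100101001
Gen 1 (rule 60): 10110010111101
Gen 2 (rule 124): 11111011100111
Gen 3 (rule 22): 00000000011000
Gen 4 (rule 60): 00000000010100
Gen 5 (rule 124): 00000000011110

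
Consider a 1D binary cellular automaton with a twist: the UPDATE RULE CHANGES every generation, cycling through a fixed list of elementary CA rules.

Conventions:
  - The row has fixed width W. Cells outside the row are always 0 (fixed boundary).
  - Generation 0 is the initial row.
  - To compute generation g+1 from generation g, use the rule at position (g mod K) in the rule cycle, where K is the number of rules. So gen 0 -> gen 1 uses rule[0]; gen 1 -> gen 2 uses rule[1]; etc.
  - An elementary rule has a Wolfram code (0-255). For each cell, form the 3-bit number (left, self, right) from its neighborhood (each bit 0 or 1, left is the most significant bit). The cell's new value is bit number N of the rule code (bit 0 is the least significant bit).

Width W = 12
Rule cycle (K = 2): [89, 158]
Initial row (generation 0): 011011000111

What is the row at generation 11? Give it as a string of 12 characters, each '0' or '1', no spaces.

Answer: 010001001011

Derivation:
Gen 0: 011011000111
Gen 1 (rule 89): 011011110101
Gen 2 (rule 158): 110011100101
Gen 3 (rule 89): 111010110000
Gen 4 (rule 158): 110010101000
Gen 5 (rule 89): 111000000111
Gen 6 (rule 158): 110100001110
Gen 7 (rule 89): 110011101011
Gen 8 (rule 158): 101111001010
Gen 9 (rule 89): 001001100001
Gen 10 (rule 158): 011111010011
Gen 11 (rule 89): 010001001011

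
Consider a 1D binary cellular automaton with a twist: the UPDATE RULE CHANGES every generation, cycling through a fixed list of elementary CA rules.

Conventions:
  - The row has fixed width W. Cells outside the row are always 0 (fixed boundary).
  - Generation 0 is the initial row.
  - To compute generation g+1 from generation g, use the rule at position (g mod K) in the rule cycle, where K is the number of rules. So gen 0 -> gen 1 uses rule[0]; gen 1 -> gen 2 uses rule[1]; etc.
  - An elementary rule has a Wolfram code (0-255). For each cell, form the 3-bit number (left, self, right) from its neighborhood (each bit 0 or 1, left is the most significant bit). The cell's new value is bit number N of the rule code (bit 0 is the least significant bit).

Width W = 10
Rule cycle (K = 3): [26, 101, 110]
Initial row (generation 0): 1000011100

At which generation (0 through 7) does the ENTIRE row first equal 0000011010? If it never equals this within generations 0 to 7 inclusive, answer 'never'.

Answer: never

Derivation:
Gen 0: 1000011100
Gen 1 (rule 26): 0100110010
Gen 2 (rule 101): 0100010010
Gen 3 (rule 110): 1100110110
Gen 4 (rule 26): 1011100101
Gen 5 (rule 101): 1100100111
Gen 6 (rule 110): 1101101101
Gen 7 (rule 26): 1001001000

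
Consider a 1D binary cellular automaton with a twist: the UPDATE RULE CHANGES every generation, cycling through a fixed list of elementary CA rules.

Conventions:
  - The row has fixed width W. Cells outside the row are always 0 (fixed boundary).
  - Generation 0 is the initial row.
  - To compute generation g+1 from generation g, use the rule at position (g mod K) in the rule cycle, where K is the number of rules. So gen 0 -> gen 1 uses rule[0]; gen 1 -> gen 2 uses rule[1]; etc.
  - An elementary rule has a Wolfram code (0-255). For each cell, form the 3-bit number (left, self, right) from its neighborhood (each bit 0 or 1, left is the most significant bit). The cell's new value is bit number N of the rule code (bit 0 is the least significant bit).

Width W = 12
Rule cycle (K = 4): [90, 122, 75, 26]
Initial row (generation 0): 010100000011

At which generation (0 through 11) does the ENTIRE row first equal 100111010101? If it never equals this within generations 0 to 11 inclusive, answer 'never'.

Answer: 10

Derivation:
Gen 0: 010100000011
Gen 1 (rule 90): 100010000111
Gen 2 (rule 122): 010101001101
Gen 3 (rule 75): 100000011100
Gen 4 (rule 26): 010000110010
Gen 5 (rule 90): 101001111101
Gen 6 (rule 122): 010111000110
Gen 7 (rule 75): 100101011110
Gen 8 (rule 26): 011000010001
Gen 9 (rule 90): 111100101010
Gen 10 (rule 122): 100111010101
Gen 11 (rule 75): 001101000000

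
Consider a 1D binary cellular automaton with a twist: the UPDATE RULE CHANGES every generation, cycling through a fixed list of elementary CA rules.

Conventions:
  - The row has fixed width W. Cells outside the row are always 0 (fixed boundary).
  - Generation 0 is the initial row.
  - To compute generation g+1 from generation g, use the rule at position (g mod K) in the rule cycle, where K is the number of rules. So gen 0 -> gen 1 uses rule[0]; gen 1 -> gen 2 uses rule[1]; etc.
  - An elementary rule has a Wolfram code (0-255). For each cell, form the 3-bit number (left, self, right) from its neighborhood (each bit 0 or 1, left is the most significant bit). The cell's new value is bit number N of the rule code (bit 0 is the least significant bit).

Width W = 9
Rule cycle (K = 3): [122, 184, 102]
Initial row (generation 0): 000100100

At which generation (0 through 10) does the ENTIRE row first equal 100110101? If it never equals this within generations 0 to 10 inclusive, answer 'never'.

Gen 0: 000100100
Gen 1 (rule 122): 001011010
Gen 2 (rule 184): 000110101
Gen 3 (rule 102): 001011111
Gen 4 (rule 122): 010110001
Gen 5 (rule 184): 001101000
Gen 6 (rule 102): 010111000
Gen 7 (rule 122): 101101100
Gen 8 (rule 184): 011011010
Gen 9 (rule 102): 101101110
Gen 10 (rule 122): 011111011

Answer: never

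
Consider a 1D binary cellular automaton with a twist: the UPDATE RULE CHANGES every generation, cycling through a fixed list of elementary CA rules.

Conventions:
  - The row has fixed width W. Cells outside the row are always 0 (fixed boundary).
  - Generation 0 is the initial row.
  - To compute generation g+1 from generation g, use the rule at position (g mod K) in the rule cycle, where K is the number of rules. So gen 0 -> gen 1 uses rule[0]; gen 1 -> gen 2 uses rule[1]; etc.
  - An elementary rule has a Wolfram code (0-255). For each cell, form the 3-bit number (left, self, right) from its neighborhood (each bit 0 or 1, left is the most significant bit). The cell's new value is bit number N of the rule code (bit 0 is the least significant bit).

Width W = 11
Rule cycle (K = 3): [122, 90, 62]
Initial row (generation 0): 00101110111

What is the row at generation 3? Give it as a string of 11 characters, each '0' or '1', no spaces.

Answer: 11110111110

Derivation:
Gen 0: 00101110111
Gen 1 (rule 122): 01011011101
Gen 2 (rule 90): 10011010100
Gen 3 (rule 62): 11110111110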